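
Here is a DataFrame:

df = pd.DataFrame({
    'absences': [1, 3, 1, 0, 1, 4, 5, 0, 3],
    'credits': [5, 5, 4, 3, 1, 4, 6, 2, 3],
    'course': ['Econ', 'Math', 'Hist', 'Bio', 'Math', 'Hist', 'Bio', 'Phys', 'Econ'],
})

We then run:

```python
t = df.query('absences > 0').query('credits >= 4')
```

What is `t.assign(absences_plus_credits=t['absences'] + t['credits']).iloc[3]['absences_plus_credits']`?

8

filter rows where absences > 0:
   absences  credits course
0         1        5   Econ
1         3        5   Math
2         1        4   Hist
4         1        1   Math
5         4        4   Hist
6         5        6    Bio
8         3        3   Econ
filter rows where credits >= 4:
   absences  credits course
0         1        5   Econ
1         3        5   Math
2         1        4   Hist
5         4        4   Hist
6         5        6    Bio
add column absences_plus_credits = t['absences'] + t['credits']:
   absences  credits course  absences_plus_credits
0         1        5   Econ                      6
1         3        5   Math                      8
2         1        4   Hist                      5
5         4        4   Hist                      8
6         5        6    Bio                     11
Then the value at position 3, column 'absences_plus_credits': 8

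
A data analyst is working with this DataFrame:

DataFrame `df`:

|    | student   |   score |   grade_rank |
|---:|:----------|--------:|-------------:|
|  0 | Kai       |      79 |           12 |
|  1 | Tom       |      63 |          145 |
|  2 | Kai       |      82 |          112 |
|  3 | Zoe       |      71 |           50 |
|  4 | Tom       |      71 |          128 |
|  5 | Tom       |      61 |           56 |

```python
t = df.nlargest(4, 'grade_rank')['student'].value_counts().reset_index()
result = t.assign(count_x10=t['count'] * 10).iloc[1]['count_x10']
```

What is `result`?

take 4 rows with largest grade_rank:
  student  score  grade_rank
1     Tom     63         145
4     Tom     71         128
2     Kai     82         112
5     Tom     61          56
value_counts of student:
student
Tom    3
Kai    1
Name: count, dtype: int64
reset_index():
  student  count
0     Tom      3
1     Kai      1
add column count_x10 = t['count'] * 10:
  student  count  count_x10
0     Tom      3         30
1     Kai      1         10
Reading off the value at position 1, column 'count_x10', we get 10.

10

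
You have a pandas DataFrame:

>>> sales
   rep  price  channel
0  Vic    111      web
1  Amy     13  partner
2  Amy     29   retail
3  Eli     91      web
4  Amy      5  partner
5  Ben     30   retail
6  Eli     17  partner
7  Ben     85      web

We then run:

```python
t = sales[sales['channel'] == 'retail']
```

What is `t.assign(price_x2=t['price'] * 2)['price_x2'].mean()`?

59.0

filter rows where channel == 'retail':
   rep  price channel
2  Amy     29  retail
5  Ben     30  retail
add column price_x2 = t['price'] * 2:
   rep  price channel  price_x2
2  Amy     29  retail        58
5  Ben     30  retail        60
Hence 59.0.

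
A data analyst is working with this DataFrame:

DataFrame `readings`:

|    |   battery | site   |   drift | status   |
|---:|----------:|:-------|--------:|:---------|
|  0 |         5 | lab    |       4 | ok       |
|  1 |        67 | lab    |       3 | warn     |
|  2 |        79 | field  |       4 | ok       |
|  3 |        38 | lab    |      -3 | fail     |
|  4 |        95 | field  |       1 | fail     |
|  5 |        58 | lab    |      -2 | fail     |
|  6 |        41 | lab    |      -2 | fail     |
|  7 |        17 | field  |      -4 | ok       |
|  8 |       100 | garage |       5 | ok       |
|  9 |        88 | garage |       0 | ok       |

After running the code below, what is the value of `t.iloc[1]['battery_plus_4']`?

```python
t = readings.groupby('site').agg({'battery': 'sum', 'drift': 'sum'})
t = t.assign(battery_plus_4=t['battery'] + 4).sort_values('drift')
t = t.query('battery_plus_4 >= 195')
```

group by site: sum(battery), sum(drift):
        battery  drift
site                  
field       191      1
garage      188      5
lab         209      0
add column battery_plus_4 = t['battery'] + 4:
        battery  drift  battery_plus_4
site                                  
field       191      1             195
garage      188      5             192
lab         209      0             213
sort by drift:
        battery  drift  battery_plus_4
site                                  
lab         209      0             213
field       191      1             195
garage      188      5             192
filter rows where battery_plus_4 >= 195:
       battery  drift  battery_plus_4
site                                 
lab        209      0             213
field      191      1             195
Then the value at position 1, column 'battery_plus_4': 195

195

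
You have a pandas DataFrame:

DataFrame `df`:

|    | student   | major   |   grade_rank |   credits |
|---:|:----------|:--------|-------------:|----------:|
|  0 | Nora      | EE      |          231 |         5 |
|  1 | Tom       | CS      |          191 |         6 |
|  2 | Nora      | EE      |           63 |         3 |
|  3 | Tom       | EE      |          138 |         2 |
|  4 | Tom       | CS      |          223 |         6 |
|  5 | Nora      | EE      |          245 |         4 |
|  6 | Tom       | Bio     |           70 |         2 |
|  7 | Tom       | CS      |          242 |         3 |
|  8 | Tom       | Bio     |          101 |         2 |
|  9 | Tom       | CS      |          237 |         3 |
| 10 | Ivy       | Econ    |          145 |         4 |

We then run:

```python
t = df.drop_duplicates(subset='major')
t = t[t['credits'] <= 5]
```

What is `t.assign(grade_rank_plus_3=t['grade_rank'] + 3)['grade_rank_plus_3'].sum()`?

455

drop duplicate major (keep=first):
   student major  grade_rank  credits
0     Nora    EE         231        5
1      Tom    CS         191        6
6      Tom   Bio          70        2
10     Ivy  Econ         145        4
filter rows where credits <= 5:
   student major  grade_rank  credits
0     Nora    EE         231        5
6      Tom   Bio          70        2
10     Ivy  Econ         145        4
add column grade_rank_plus_3 = t['grade_rank'] + 3:
   student major  grade_rank  credits  grade_rank_plus_3
0     Nora    EE         231        5                234
6      Tom   Bio          70        2                 73
10     Ivy  Econ         145        4                148
Finally, sum of column 'grade_rank_plus_3' = 455.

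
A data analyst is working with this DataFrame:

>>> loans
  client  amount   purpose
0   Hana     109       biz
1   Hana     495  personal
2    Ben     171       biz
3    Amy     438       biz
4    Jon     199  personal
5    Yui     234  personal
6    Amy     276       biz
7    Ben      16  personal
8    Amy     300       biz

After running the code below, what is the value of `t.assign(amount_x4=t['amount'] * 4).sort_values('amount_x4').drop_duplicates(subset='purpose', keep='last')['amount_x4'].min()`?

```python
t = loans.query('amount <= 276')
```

936

filter rows where amount <= 276:
  client  amount   purpose
0   Hana     109       biz
2    Ben     171       biz
4    Jon     199  personal
5    Yui     234  personal
6    Amy     276       biz
7    Ben      16  personal
add column amount_x4 = t['amount'] * 4:
  client  amount   purpose  amount_x4
0   Hana     109       biz        436
2    Ben     171       biz        684
4    Jon     199  personal        796
5    Yui     234  personal        936
6    Amy     276       biz       1104
7    Ben      16  personal         64
sort by amount_x4:
  client  amount   purpose  amount_x4
7    Ben      16  personal         64
0   Hana     109       biz        436
2    Ben     171       biz        684
4    Jon     199  personal        796
5    Yui     234  personal        936
6    Amy     276       biz       1104
drop duplicate purpose (keep=last):
  client  amount   purpose  amount_x4
5    Yui     234  personal        936
6    Amy     276       biz       1104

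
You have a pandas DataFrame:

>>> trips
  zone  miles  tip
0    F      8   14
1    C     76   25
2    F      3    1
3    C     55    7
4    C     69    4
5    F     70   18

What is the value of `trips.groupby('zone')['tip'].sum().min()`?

33

group by zone, sum of tip:
zone
C    36
F    33
Name: tip, dtype: int64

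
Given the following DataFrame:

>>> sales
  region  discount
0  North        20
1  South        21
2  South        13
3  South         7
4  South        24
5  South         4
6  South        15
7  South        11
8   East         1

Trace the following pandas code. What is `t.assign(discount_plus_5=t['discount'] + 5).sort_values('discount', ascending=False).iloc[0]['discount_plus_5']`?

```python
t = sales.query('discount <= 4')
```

9

filter rows where discount <= 4:
  region  discount
5  South         4
8   East         1
add column discount_plus_5 = t['discount'] + 5:
  region  discount  discount_plus_5
5  South         4                9
8   East         1                6
sort by discount descending:
  region  discount  discount_plus_5
5  South         4                9
8   East         1                6
Reading off the value at position 0, column 'discount_plus_5', we get 9.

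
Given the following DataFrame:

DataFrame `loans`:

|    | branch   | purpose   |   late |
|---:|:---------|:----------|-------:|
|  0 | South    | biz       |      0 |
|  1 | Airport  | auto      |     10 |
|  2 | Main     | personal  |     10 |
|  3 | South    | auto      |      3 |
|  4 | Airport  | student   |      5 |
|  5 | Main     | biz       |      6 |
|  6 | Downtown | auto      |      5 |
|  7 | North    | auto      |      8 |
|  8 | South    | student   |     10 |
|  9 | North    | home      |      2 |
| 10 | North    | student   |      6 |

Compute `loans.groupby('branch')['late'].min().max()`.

6

group by branch, min of late:
branch
Airport     5
Downtown    5
Main        6
North       2
South       0
Name: late, dtype: int64
Hence 6.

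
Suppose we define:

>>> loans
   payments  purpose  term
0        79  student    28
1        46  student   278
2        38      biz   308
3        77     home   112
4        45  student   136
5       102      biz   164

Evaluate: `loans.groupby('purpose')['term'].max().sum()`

group by purpose, max of term:
purpose
biz        308
home       112
student    278
Name: term, dtype: int64

698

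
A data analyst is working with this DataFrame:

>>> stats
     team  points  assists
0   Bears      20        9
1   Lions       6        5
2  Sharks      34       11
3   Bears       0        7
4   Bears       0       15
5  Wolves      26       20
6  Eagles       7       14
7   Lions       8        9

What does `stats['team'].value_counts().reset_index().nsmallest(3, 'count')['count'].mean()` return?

value_counts of team:
team
Bears     3
Lions     2
Sharks    1
Wolves    1
Eagles    1
Name: count, dtype: int64
reset_index():
     team  count
0   Bears      3
1   Lions      2
2  Sharks      1
3  Wolves      1
4  Eagles      1
take 3 rows with smallest count:
     team  count
2  Sharks      1
3  Wolves      1
4  Eagles      1
The mean of column 'count' is 1.0.

1.0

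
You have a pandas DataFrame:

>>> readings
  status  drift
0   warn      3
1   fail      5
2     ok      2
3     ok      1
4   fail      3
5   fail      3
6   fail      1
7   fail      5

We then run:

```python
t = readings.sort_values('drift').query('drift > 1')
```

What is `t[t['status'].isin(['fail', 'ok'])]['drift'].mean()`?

3.6

sort by drift:
  status  drift
3     ok      1
6   fail      1
2     ok      2
0   warn      3
4   fail      3
5   fail      3
1   fail      5
7   fail      5
filter rows where drift > 1:
  status  drift
2     ok      2
0   warn      3
4   fail      3
5   fail      3
1   fail      5
7   fail      5
filter rows where status in ['fail', 'ok']:
  status  drift
2     ok      2
4   fail      3
5   fail      3
1   fail      5
7   fail      5
Then the mean of column 'drift': 3.6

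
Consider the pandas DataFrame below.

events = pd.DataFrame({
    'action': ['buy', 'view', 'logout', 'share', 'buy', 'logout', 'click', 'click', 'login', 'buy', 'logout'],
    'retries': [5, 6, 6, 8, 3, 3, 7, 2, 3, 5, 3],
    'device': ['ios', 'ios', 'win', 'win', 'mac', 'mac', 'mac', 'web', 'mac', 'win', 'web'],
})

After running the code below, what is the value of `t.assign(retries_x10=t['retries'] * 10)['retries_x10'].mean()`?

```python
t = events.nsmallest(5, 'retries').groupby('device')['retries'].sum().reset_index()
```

take 5 rows with smallest retries:
    action  retries device
7    click        2    web
4      buy        3    mac
5   logout        3    mac
8    login        3    mac
10  logout        3    web
group by device, sum of retries:
device
mac    9
web    5
Name: retries, dtype: int64
reset_index():
  device  retries
0    mac        9
1    web        5
add column retries_x10 = t['retries'] * 10:
  device  retries  retries_x10
0    mac        9           90
1    web        5           50
Finally, mean of column 'retries_x10' = 70.0.

70.0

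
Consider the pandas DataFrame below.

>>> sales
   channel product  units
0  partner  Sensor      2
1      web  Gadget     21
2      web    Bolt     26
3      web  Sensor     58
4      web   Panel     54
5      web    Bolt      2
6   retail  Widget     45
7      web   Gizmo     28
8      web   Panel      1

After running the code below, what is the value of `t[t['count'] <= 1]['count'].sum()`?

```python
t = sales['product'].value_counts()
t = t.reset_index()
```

3

value_counts of product:
product
Sensor    2
Bolt      2
Panel     2
Gadget    1
Widget    1
Gizmo     1
Name: count, dtype: int64
reset_index():
  product  count
0  Sensor      2
1    Bolt      2
2   Panel      2
3  Gadget      1
4  Widget      1
5   Gizmo      1
filter rows where count <= 1:
  product  count
3  Gadget      1
4  Widget      1
5   Gizmo      1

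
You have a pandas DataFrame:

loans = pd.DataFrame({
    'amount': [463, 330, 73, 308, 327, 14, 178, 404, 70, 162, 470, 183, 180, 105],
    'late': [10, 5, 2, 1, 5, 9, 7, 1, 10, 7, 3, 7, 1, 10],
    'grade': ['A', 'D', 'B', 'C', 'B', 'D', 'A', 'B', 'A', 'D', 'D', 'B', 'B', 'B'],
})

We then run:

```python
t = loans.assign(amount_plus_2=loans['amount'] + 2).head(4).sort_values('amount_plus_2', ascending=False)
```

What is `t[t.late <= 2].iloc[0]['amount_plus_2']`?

310

add column amount_plus_2 = loans['amount'] + 2:
    amount  late grade  amount_plus_2
0      463    10     A            465
1      330     5     D            332
2       73     2     B             75
3      308     1     C            310
4      327     5     B            329
5       14     9     D             16
6      178     7     A            180
7      404     1     B            406
8       70    10     A             72
9      162     7     D            164
10     470     3     D            472
11     183     7     B            185
12     180     1     B            182
13     105    10     B            107
take first 4 rows:
   amount  late grade  amount_plus_2
0     463    10     A            465
1     330     5     D            332
2      73     2     B             75
3     308     1     C            310
sort by amount_plus_2 descending:
   amount  late grade  amount_plus_2
0     463    10     A            465
1     330     5     D            332
3     308     1     C            310
2      73     2     B             75
filter rows where late <= 2:
   amount  late grade  amount_plus_2
3     308     1     C            310
2      73     2     B             75
Hence 310.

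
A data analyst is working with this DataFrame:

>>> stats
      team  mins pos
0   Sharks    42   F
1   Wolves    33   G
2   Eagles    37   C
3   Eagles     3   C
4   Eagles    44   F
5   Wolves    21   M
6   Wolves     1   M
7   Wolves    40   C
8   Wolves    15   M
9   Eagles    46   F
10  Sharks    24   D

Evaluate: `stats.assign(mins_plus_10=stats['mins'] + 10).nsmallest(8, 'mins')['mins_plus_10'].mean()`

add column mins_plus_10 = stats['mins'] + 10:
      team  mins pos  mins_plus_10
0   Sharks    42   F            52
1   Wolves    33   G            43
2   Eagles    37   C            47
3   Eagles     3   C            13
4   Eagles    44   F            54
5   Wolves    21   M            31
6   Wolves     1   M            11
7   Wolves    40   C            50
8   Wolves    15   M            25
9   Eagles    46   F            56
10  Sharks    24   D            34
take 8 rows with smallest mins:
      team  mins pos  mins_plus_10
6   Wolves     1   M            11
3   Eagles     3   C            13
8   Wolves    15   M            25
5   Wolves    21   M            31
10  Sharks    24   D            34
1   Wolves    33   G            43
2   Eagles    37   C            47
7   Wolves    40   C            50
Reading off the mean of column 'mins_plus_10', we get 31.75.

31.75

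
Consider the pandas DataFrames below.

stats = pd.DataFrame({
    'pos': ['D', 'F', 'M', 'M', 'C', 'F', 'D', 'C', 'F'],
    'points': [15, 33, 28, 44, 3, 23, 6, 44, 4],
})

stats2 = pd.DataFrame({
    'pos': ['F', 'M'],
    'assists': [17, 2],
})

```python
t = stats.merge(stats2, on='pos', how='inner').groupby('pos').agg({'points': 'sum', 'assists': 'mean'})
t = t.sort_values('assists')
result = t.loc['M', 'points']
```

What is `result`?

72

merge on 'pos' (how='inner') → 5 rows:
  pos  points  assists
0   F      33       17
1   M      28        2
2   M      44        2
3   F      23       17
4   F       4       17
group by pos: sum(points), mean(assists):
     points  assists
pos                 
F        60     17.0
M        72      2.0
sort by assists:
     points  assists
pos                 
M        72      2.0
F        60     17.0
The value at row 'M', column 'points' is 72.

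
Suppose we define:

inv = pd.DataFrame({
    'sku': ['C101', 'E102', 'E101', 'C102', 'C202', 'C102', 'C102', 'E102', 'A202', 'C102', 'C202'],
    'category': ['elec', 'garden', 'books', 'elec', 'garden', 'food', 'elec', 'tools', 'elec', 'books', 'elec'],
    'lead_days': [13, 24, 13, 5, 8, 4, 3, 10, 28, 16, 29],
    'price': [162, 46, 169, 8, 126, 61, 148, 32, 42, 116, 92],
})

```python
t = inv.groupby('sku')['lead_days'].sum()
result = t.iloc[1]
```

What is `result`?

13

group by sku, sum of lead_days:
sku
A202    28
C101    13
C102    28
C202    37
E101    13
E102    34
Name: lead_days, dtype: int64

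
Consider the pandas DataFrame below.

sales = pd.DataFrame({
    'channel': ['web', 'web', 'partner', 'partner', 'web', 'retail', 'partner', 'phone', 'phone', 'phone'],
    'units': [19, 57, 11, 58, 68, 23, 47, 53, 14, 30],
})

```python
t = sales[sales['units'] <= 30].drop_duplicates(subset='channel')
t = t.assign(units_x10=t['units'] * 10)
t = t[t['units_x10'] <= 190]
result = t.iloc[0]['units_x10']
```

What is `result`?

190

filter rows where units <= 30:
   channel  units
0      web     19
2  partner     11
5   retail     23
8    phone     14
9    phone     30
drop duplicate channel (keep=first):
   channel  units
0      web     19
2  partner     11
5   retail     23
8    phone     14
add column units_x10 = t['units'] * 10:
   channel  units  units_x10
0      web     19        190
2  partner     11        110
5   retail     23        230
8    phone     14        140
filter rows where units_x10 <= 190:
   channel  units  units_x10
0      web     19        190
2  partner     11        110
8    phone     14        140
The value at position 0, column 'units_x10' is 190.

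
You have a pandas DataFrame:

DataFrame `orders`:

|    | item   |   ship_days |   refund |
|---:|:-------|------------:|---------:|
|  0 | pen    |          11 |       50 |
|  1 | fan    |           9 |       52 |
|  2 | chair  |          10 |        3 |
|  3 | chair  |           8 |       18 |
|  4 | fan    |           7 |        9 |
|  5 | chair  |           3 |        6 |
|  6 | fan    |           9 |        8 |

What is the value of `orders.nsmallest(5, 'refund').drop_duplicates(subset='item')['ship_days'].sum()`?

take 5 rows with smallest refund:
    item  ship_days  refund
2  chair         10       3
5  chair          3       6
6    fan          9       8
4    fan          7       9
3  chair          8      18
drop duplicate item (keep=first):
    item  ship_days  refund
2  chair         10       3
6    fan          9       8
Finally, sum of column 'ship_days' = 19.

19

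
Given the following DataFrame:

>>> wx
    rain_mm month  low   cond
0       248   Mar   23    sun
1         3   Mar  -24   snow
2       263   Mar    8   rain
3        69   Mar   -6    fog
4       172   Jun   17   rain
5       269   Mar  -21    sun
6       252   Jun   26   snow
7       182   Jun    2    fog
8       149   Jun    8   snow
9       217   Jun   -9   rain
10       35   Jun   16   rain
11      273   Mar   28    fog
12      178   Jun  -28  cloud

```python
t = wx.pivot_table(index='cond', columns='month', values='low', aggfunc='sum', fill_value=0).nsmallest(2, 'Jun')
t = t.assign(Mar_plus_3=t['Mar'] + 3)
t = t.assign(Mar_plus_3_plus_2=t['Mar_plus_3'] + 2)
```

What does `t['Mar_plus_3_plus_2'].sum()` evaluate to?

12

pivot: rows=cond, cols=month, sum(low):
month  Jun  Mar
cond           
cloud  -28    0
fog      2   22
rain    24    8
snow    34  -24
sun      0    2
take 2 rows with smallest Jun:
month  Jun  Mar
cond           
cloud  -28    0
sun      0    2
add column Mar_plus_3 = t['Mar'] + 3:
month  Jun  Mar  Mar_plus_3
cond                       
cloud  -28    0           3
sun      0    2           5
add column Mar_plus_3_plus_2 = t['Mar_plus_3'] + 2:
month  Jun  Mar  Mar_plus_3  Mar_plus_3_plus_2
cond                                          
cloud  -28    0           3                  5
sun      0    2           5                  7
Then the sum of column 'Mar_plus_3_plus_2': 12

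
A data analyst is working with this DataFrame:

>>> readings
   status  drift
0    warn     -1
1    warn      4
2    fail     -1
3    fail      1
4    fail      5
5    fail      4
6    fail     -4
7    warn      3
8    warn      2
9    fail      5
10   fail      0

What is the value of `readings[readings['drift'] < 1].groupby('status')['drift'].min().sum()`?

filter rows where drift < 1:
   status  drift
0    warn     -1
2    fail     -1
6    fail     -4
10   fail      0
group by status, min of drift:
status
fail   -4
warn   -1
Name: drift, dtype: int64
Reading off the sum of the resulting series, we get -5.

-5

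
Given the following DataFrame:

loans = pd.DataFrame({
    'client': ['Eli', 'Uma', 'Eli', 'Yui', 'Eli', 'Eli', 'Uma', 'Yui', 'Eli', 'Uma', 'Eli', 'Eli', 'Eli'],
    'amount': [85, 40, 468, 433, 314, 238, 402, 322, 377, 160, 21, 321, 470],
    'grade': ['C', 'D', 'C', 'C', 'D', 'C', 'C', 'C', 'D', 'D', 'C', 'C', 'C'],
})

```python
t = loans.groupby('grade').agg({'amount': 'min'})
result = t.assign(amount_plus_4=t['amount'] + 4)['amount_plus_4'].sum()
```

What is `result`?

group by grade, min of amount:
       amount
grade        
C          21
D          40
add column amount_plus_4 = t['amount'] + 4:
       amount  amount_plus_4
grade                       
C          21             25
D          40             44
sum of column 'amount_plus_4' → 69

69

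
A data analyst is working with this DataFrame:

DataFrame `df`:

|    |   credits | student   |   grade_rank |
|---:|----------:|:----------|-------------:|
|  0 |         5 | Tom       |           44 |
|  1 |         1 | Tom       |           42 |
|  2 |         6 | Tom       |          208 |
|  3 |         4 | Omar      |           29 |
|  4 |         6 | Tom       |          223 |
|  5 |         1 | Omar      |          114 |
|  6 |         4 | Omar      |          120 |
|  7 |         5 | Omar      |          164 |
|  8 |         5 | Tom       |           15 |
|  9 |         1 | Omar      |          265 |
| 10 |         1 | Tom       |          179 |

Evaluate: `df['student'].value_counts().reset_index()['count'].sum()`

value_counts of student:
student
Tom     6
Omar    5
Name: count, dtype: int64
reset_index():
  student  count
0     Tom      6
1    Omar      5

11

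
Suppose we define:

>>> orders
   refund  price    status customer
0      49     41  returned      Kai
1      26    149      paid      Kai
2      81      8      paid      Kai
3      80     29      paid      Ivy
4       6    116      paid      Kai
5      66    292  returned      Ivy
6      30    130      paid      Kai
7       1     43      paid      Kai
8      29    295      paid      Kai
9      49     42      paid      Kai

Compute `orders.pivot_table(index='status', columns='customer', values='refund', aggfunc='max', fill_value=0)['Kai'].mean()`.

pivot: rows=status, cols=customer, max(refund):
customer  Ivy  Kai
status            
paid       80   81
returned   66   49
Reading off the mean of column 'Kai', we get 65.0.

65.0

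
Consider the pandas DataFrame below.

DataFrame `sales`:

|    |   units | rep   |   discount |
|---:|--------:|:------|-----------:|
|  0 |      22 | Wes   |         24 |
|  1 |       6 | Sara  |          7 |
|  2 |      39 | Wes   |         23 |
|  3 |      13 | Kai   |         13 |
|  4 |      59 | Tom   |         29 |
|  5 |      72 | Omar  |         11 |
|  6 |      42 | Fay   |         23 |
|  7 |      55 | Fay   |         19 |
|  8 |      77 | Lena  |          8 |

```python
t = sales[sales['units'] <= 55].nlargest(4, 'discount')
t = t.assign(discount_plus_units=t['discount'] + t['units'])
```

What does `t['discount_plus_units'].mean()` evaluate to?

61.75

filter rows where units <= 55:
   units   rep  discount
0     22   Wes        24
1      6  Sara         7
2     39   Wes        23
3     13   Kai        13
6     42   Fay        23
7     55   Fay        19
take 4 rows with largest discount:
   units  rep  discount
0     22  Wes        24
2     39  Wes        23
6     42  Fay        23
7     55  Fay        19
add column discount_plus_units = t['discount'] + t['units']:
   units  rep  discount  discount_plus_units
0     22  Wes        24                   46
2     39  Wes        23                   62
6     42  Fay        23                   65
7     55  Fay        19                   74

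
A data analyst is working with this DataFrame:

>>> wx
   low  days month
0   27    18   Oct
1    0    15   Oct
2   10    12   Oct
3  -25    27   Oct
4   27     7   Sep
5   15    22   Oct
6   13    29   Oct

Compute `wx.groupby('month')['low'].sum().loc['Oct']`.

group by month, sum of low:
month
Oct    40
Sep    27
Name: low, dtype: int64

40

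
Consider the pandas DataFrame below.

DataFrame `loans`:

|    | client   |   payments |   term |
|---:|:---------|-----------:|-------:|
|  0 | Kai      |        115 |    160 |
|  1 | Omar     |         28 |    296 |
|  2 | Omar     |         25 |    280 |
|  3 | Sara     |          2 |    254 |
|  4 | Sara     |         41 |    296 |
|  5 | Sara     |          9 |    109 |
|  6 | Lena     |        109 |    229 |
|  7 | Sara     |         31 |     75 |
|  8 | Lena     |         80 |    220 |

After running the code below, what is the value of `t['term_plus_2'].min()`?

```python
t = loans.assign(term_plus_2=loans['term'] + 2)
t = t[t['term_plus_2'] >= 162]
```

162

add column term_plus_2 = loans['term'] + 2:
  client  payments  term  term_plus_2
0    Kai       115   160          162
1   Omar        28   296          298
2   Omar        25   280          282
3   Sara         2   254          256
4   Sara        41   296          298
5   Sara         9   109          111
6   Lena       109   229          231
7   Sara        31    75           77
8   Lena        80   220          222
filter rows where term_plus_2 >= 162:
  client  payments  term  term_plus_2
0    Kai       115   160          162
1   Omar        28   296          298
2   Omar        25   280          282
3   Sara         2   254          256
4   Sara        41   296          298
6   Lena       109   229          231
8   Lena        80   220          222
Hence 162.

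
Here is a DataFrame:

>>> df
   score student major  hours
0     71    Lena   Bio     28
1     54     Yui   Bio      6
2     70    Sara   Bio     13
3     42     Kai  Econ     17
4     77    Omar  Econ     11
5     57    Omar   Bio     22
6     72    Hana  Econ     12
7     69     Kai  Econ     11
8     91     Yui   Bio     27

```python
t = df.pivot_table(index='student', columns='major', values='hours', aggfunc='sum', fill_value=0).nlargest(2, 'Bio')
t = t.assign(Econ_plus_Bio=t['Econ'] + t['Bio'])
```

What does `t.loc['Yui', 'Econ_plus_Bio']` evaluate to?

33

pivot: rows=student, cols=major, sum(hours):
major    Bio  Econ
student           
Hana       0    12
Kai        0    28
Lena      28     0
Omar      22    11
Sara      13     0
Yui       33     0
take 2 rows with largest Bio:
major    Bio  Econ
student           
Yui       33     0
Lena      28     0
add column Econ_plus_Bio = t['Econ'] + t['Bio']:
major    Bio  Econ  Econ_plus_Bio
student                          
Yui       33     0             33
Lena      28     0             28
Finally, value at row 'Yui', column 'Econ_plus_Bio' = 33.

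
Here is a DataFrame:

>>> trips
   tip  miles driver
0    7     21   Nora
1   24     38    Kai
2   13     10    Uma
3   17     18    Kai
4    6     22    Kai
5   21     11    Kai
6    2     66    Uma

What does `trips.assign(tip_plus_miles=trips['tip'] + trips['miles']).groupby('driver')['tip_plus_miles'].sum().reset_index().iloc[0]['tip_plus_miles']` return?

add column tip_plus_miles = trips['tip'] + trips['miles']:
   tip  miles driver  tip_plus_miles
0    7     21   Nora              28
1   24     38    Kai              62
2   13     10    Uma              23
3   17     18    Kai              35
4    6     22    Kai              28
5   21     11    Kai              32
6    2     66    Uma              68
group by driver, sum of tip_plus_miles:
driver
Kai     157
Nora     28
Uma      91
Name: tip_plus_miles, dtype: int64
reset_index():
  driver  tip_plus_miles
0    Kai             157
1   Nora              28
2    Uma              91

157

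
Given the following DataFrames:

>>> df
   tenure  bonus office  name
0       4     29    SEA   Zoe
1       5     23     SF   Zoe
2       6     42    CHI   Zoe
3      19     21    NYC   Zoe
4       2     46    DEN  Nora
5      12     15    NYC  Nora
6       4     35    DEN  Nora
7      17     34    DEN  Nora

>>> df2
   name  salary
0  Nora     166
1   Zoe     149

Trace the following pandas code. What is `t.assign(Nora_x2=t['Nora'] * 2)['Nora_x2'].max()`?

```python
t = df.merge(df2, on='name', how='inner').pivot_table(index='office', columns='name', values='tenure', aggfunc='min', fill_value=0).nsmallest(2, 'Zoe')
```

4

merge on 'name' (how='inner') → 8 rows:
   tenure  bonus office  name  salary
0       4     29    SEA   Zoe     149
1       5     23     SF   Zoe     149
2       6     42    CHI   Zoe     149
3      19     21    NYC   Zoe     149
4       2     46    DEN  Nora     166
5      12     15    NYC  Nora     166
6       4     35    DEN  Nora     166
7      17     34    DEN  Nora     166
pivot: rows=office, cols=name, min(tenure):
name    Nora  Zoe
office           
CHI        0    6
DEN        2    0
NYC       12   19
SEA        0    4
SF         0    5
take 2 rows with smallest Zoe:
name    Nora  Zoe
office           
DEN        2    0
SEA        0    4
add column Nora_x2 = t['Nora'] * 2:
name    Nora  Zoe  Nora_x2
office                    
DEN        2    0        4
SEA        0    4        0
Taking the max of column 'Nora_x2' gives 4.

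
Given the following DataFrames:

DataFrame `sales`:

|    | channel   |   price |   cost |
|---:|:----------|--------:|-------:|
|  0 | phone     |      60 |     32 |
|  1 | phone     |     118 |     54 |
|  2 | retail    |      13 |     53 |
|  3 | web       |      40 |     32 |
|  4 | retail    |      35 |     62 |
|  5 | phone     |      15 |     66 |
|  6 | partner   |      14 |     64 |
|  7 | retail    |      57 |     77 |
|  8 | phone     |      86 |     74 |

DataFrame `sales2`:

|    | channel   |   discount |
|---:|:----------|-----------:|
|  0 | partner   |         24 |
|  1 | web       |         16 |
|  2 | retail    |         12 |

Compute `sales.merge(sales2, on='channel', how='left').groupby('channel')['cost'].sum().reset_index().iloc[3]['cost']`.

merge on 'channel' (how='left') → 9 rows:
   channel  price  cost  discount
0    phone     60    32       NaN
1    phone    118    54       NaN
2   retail     13    53      12.0
3      web     40    32      16.0
4   retail     35    62      12.0
5    phone     15    66       NaN
6  partner     14    64      24.0
7   retail     57    77      12.0
8    phone     86    74       NaN
group by channel, sum of cost:
channel
partner     64
phone      226
retail     192
web         32
Name: cost, dtype: int64
reset_index():
   channel  cost
0  partner    64
1    phone   226
2   retail   192
3      web    32
Finally, value at position 3, column 'cost' = 32.

32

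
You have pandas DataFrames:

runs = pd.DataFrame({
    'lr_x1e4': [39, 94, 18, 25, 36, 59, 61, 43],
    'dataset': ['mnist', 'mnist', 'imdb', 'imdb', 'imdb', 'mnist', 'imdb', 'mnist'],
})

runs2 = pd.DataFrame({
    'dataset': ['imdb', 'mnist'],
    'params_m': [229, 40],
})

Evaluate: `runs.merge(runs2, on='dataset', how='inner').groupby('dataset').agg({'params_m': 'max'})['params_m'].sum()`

merge on 'dataset' (how='inner') → 8 rows:
   lr_x1e4 dataset  params_m
0       39   mnist        40
1       94   mnist        40
2       18    imdb       229
3       25    imdb       229
4       36    imdb       229
5       59   mnist        40
6       61    imdb       229
7       43   mnist        40
group by dataset, max of params_m:
         params_m
dataset          
imdb          229
mnist          40
So sum() = 269.

269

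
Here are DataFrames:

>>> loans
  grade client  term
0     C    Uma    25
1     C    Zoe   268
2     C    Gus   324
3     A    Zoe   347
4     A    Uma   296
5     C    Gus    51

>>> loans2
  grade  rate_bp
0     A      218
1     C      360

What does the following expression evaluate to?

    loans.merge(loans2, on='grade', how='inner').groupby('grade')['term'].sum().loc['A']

643

merge on 'grade' (how='inner') → 6 rows:
  grade client  term  rate_bp
0     C    Uma    25      360
1     C    Zoe   268      360
2     C    Gus   324      360
3     A    Zoe   347      218
4     A    Uma   296      218
5     C    Gus    51      360
group by grade, sum of term:
grade
A    643
C    668
Name: term, dtype: int64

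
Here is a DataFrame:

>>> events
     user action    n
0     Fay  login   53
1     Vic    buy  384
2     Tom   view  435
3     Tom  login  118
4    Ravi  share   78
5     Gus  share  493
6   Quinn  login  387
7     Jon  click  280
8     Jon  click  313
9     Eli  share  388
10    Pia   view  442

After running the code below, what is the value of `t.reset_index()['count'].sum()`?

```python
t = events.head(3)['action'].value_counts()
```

3

take first 3 rows:
  user action    n
0  Fay  login   53
1  Vic    buy  384
2  Tom   view  435
value_counts of action:
action
login    1
buy      1
view     1
Name: count, dtype: int64
reset_index():
  action  count
0  login      1
1    buy      1
2   view      1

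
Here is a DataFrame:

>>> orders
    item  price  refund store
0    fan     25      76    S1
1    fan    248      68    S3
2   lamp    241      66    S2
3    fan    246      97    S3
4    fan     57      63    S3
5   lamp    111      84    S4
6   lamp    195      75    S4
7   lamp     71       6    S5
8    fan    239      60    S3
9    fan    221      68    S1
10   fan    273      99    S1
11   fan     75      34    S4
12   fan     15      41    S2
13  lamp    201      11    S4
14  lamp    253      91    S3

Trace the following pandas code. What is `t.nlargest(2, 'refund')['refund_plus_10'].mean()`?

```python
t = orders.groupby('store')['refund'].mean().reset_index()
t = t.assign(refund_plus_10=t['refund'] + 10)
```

group by store, mean of refund:
store
S1    81.0
S2    53.5
S3    75.8
S4    51.0
S5     6.0
Name: refund, dtype: float64
reset_index():
  store  refund
0    S1    81.0
1    S2    53.5
2    S3    75.8
3    S4    51.0
4    S5     6.0
add column refund_plus_10 = t['refund'] + 10:
  store  refund  refund_plus_10
0    S1    81.0            91.0
1    S2    53.5            63.5
2    S3    75.8            85.8
3    S4    51.0            61.0
4    S5     6.0            16.0
take 2 rows with largest refund:
  store  refund  refund_plus_10
0    S1    81.0            91.0
2    S3    75.8            85.8
Finally, mean of column 'refund_plus_10' = 88.4.

88.4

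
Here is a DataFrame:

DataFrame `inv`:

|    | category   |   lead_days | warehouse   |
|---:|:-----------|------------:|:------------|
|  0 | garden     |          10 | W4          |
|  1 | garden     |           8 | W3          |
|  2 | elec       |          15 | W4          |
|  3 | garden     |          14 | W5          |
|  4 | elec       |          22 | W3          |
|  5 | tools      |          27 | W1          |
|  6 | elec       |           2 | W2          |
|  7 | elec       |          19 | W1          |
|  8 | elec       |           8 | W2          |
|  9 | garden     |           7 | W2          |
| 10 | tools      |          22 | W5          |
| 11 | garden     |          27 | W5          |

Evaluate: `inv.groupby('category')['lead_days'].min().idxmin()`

group by category, min of lead_days:
category
elec       2
garden     7
tools     22
Name: lead_days, dtype: int64
The label with the smallest value is elec.

elec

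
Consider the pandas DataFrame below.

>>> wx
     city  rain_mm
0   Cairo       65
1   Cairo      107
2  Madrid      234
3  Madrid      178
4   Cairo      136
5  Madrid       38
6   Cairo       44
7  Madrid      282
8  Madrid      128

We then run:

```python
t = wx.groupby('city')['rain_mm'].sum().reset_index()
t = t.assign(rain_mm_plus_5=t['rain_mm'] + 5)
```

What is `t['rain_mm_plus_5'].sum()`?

1222

group by city, sum of rain_mm:
city
Cairo     352
Madrid    860
Name: rain_mm, dtype: int64
reset_index():
     city  rain_mm
0   Cairo      352
1  Madrid      860
add column rain_mm_plus_5 = t['rain_mm'] + 5:
     city  rain_mm  rain_mm_plus_5
0   Cairo      352             357
1  Madrid      860             865
So sum() = 1222.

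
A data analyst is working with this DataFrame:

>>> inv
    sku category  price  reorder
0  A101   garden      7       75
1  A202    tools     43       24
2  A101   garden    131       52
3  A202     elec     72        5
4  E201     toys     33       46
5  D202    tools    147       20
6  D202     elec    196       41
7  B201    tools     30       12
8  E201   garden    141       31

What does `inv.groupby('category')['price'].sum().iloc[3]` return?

33

group by category, sum of price:
category
elec      268
garden    279
tools     220
toys       33
Name: price, dtype: int64
Hence 33.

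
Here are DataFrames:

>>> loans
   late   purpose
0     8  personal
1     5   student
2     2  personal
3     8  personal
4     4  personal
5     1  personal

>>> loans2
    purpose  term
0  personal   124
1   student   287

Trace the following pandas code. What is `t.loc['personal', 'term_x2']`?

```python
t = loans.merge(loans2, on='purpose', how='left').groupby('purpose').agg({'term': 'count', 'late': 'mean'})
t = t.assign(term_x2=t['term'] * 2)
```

merge on 'purpose' (how='left') → 6 rows:
   late   purpose  term
0     8  personal   124
1     5   student   287
2     2  personal   124
3     8  personal   124
4     4  personal   124
5     1  personal   124
group by purpose: count(term), mean(late):
          term  late
purpose             
personal     5   4.6
student      1   5.0
add column term_x2 = t['term'] * 2:
          term  late  term_x2
purpose                      
personal     5   4.6       10
student      1   5.0        2
Finally, value at row 'personal', column 'term_x2' = 10.

10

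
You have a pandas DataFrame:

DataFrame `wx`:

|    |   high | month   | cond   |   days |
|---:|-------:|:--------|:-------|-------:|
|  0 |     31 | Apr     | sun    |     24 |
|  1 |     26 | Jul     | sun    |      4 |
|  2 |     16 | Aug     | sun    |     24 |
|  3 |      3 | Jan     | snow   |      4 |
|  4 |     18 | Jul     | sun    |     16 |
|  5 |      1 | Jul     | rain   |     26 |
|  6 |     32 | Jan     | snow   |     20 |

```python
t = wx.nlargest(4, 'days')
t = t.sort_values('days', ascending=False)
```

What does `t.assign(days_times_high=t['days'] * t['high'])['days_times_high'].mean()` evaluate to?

448.5

take 4 rows with largest days:
   high month  cond  days
5     1   Jul  rain    26
0    31   Apr   sun    24
2    16   Aug   sun    24
6    32   Jan  snow    20
sort by days descending:
   high month  cond  days
5     1   Jul  rain    26
0    31   Apr   sun    24
2    16   Aug   sun    24
6    32   Jan  snow    20
add column days_times_high = t['days'] * t['high']:
   high month  cond  days  days_times_high
5     1   Jul  rain    26               26
0    31   Apr   sun    24              744
2    16   Aug   sun    24              384
6    32   Jan  snow    20              640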